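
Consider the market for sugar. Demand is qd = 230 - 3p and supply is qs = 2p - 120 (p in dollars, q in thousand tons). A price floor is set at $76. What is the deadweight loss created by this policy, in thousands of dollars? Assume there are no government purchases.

135

Setting quantity demanded equal to quantity supplied, 230 - 3p = 2p - 120, gives p* = 70 and q* = 20.
The floor of 76 is above the equilibrium price 70, so it binds.
At p = 76: qd = 230 - 3·76 = 2 and qs = 2·76 - 120 = 32.
Quantity traded falls to 2. At q = 2 the demand price is (230 - 2)/3 = 76 and the supply price is (120 + 2)/2 = 61.
Deadweight loss = ½ · (76 - 61) · (20 - 2) = ½ · 15 · 18 = 135.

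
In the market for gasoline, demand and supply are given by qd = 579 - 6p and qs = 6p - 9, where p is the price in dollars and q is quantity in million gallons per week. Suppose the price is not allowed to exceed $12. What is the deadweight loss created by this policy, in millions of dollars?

8214

Setting quantity demanded equal to quantity supplied, 579 - 6p = 6p - 9, gives p* = 49 and q* = 285.
The ceiling of 12 is below the equilibrium price 49, so it binds.
At p = 12: qd = 579 - 6·12 = 507 and qs = 6·12 - 9 = 63.
Quantity traded falls to 63. At q = 63 the demand price is (579 - 63)/6 = 86 and the supply price is (9 + 63)/6 = 12.
Deadweight loss = ½ · (86 - 12) · (285 - 63) = ½ · 74 · 222 = 8214.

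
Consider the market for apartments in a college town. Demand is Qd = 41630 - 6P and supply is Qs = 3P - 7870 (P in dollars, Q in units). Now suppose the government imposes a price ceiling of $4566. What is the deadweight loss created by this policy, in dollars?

In a free market, 41630 - 6P = 3P - 7870 gives the equilibrium P* = 5500, Q* = 8630.
Since 4566 < 5500, the ceiling is binding.
At P = 4566: Qd = 41630 - 6·4566 = 14234 and Qs = 3·4566 - 7870 = 5828.
Quantity traded falls to 5828. At Q = 5828 the demand price is (41630 - 5828)/6 = 5967 and the supply price is (7870 + 5828)/3 = 4566.
Deadweight loss = ½ · (5967 - 4566) · (8630 - 5828) = ½ · 1401 · 2802 = 1962801.

1962801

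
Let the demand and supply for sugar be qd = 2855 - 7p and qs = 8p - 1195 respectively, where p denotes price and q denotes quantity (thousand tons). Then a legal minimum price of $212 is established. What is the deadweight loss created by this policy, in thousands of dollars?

0

Setting quantity demanded equal to quantity supplied, 2855 - 7p = 8p - 1195, gives p* = 270 and q* = 965.
Since 212 is below p* = 270, the floor does not bind and the free-market outcome prevails.
Since the control does not bind, no trades are prevented and deadweight loss is zero.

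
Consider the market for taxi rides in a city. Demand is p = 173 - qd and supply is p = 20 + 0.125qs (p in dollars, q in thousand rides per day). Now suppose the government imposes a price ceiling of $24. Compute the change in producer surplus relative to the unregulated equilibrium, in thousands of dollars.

Rearranging demand gives qd = 173 - p; rearranging supply gives qs = 8p - 160. In a free market, 173 - p = 8p - 160 gives the equilibrium p* = 37, q* = 136.
Since 24 < 37, the ceiling is binding.
At p = 24: qd = 173 - 24 = 149 and qs = 8·24 - 160 = 32.
Producer surplus without the control is ½ · (37 - 20) · 136 = 1156.
With the ceiling, producers sell 32 units at 24, so PS = ½ · (24 - 20) · 32 = 64.
Change in producer surplus = 64 - 1156 = -1092.

-1092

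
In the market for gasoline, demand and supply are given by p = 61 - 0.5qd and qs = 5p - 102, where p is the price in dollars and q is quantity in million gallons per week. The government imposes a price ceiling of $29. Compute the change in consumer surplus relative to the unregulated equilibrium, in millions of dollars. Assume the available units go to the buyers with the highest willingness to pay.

72.75

Rearranging demand gives qd = 122 - 2p. Without the control the market clears where 122 - 2p = 5p - 102, i.e. p* = 32 and q* = 58.
Since 29 < 32, the ceiling is binding.
At p = 29: qd = 122 - 2·29 = 64 and qs = 5·29 - 102 = 43.
Consumer surplus without the control is ½ · (61 - 32) · 58 = 841.
With the ceiling, 43 units are sold at 29 (assume they go to the highest-value buyers). The demand price at q = 43 is 39.5, so CS = ½ · [(61 - 29) + (39.5 - 29)] · 43 = 913.75.
Change in consumer surplus = 913.75 - 841 = 72.75.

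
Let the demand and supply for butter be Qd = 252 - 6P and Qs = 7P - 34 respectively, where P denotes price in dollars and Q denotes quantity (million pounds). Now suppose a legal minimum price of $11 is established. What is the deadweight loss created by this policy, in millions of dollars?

Setting quantity demanded equal to quantity supplied, 252 - 6P = 7P - 34, gives P* = 22 and Q* = 120.
The floor of 11 is below the equilibrium price 22, so it is not binding; the market clears at P* = 22, Q* = 120.
Since the control does not bind, no trades are prevented and deadweight loss is zero.

0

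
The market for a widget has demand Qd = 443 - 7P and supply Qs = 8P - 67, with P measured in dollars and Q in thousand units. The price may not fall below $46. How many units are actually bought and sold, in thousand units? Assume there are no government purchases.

Without the control the market clears where 443 - 7P = 8P - 67, i.e. P* = 34 and Q* = 205.
The floor of 46 is above the equilibrium price 34, so it binds.
At P = 46: Qd = 443 - 7·46 = 121 and Qs = 8·46 - 67 = 301.
The quantity actually transacted is the short side, demand: 121.

121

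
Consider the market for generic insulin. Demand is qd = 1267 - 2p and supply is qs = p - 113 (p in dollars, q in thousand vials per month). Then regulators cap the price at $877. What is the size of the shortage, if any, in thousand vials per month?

Equilibrium: 1267 - 2p = p - 113, so 1380 = 3p and p* = 460, q* = 347.
Since 877 is above p* = 460, the ceiling does not bind and the free-market outcome prevails.
Since the control does not bind, there is no shortage.

0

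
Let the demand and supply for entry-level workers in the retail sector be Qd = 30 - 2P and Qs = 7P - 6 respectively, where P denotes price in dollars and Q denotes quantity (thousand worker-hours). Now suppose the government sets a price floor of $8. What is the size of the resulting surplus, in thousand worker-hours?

36

Setting quantity demanded equal to quantity supplied, 30 - 2P = 7P - 6, gives P* = 4 and Q* = 22.
Because the floor (8) lies above the market-clearing price, it is binding.
At P = 8: Qd = 30 - 2·8 = 14 and Qs = 7·8 - 6 = 50.
Surplus = Qs - Qd = 50 - 14 = 36.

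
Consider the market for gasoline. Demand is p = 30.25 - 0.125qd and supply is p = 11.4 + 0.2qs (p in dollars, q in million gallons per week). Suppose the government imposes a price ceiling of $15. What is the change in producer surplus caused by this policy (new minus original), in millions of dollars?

-304

Rearranging demand gives qd = 242 - 8p; rearranging supply gives qs = 5p - 57. In a free market, 242 - 8p = 5p - 57 gives the equilibrium p* = 23, q* = 58.
Because the ceiling (15) lies below the market-clearing price, it is binding.
At p = 15: qd = 242 - 8·15 = 122 and qs = 5·15 - 57 = 18.
Producer surplus without the control is ½ · (23 - 11.4) · 58 = 336.4.
With the ceiling, producers sell 18 units at 15, so PS = ½ · (15 - 11.4) · 18 = 32.4.
Change in producer surplus = 32.4 - 336.4 = -304.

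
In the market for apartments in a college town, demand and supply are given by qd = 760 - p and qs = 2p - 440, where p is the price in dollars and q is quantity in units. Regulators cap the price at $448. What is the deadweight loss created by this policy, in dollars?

0

In a free market, 760 - p = 2p - 440 gives the equilibrium p* = 400, q* = 360.
Since 448 is above p* = 400, the ceiling does not bind and the free-market outcome prevails.
Since the control does not bind, no trades are prevented and deadweight loss is zero.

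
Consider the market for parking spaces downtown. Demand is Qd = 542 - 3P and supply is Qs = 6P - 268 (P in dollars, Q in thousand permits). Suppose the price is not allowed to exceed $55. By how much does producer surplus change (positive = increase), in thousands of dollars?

-5845

Without the control the market clears where 542 - 3P = 6P - 268, i.e. P* = 90 and Q* = 272.
Since 55 < 90, the ceiling is binding.
At P = 55: Qd = 542 - 3·55 = 377 and Qs = 6·55 - 268 = 62.
Producer surplus without the control is ½ · (90 - 134/3) · 272 = 18496/3.
With the ceiling, producers sell 62 units at 55, so PS = ½ · (55 - 134/3) · 62 = 961/3.
Change in producer surplus = 961/3 - 18496/3 = -5845.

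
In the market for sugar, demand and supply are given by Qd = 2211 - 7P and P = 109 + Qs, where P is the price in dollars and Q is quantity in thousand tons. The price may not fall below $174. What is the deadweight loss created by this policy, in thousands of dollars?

Rearranging supply gives Qs = P - 109. Without the control the market clears where 2211 - 7P = P - 109, i.e. P* = 290 and Q* = 181.
The floor of 174 is below the equilibrium price 290, so it is not binding; the market clears at P* = 290, Q* = 181.
Since the control does not bind, no trades are prevented and deadweight loss is zero.

0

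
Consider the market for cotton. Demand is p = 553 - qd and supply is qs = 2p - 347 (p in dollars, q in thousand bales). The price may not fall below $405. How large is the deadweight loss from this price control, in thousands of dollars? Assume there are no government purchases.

Rearranging demand gives qd = 553 - p. Equilibrium: 553 - p = 2p - 347, so 900 = 3p and p* = 300, q* = 253.
Because the floor (405) lies above the market-clearing price, it is binding.
At p = 405: qd = 553 - 405 = 148 and qs = 2·405 - 347 = 463.
Quantity traded falls to 148. At q = 148 the demand price is 553 - 148 = 405 and the supply price is (347 + 148)/2 = 247.5.
Deadweight loss = ½ · (405 - 247.5) · (253 - 148) = ½ · 157.5 · 105 = 8268.75.

8268.75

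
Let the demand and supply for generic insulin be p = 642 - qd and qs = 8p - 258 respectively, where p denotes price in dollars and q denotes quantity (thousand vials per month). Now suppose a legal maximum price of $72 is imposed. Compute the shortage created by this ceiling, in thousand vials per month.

252

Rearranging demand gives qd = 642 - p. Without the control the market clears where 642 - p = 8p - 258, i.e. p* = 100 and q* = 542.
Since 72 < 100, the ceiling is binding.
At p = 72: qd = 642 - 72 = 570 and qs = 8·72 - 258 = 318.
Shortage = qd - qs = 570 - 318 = 252.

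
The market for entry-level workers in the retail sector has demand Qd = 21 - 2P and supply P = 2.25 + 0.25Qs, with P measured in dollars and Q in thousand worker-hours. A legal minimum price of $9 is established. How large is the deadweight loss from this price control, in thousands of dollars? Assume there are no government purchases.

24

Rearranging supply gives Qs = 4P - 9. Without the control the market clears where 21 - 2P = 4P - 9, i.e. P* = 5 and Q* = 11.
The floor of 9 is above the equilibrium price 5, so it binds.
At P = 9: Qd = 21 - 2·9 = 3 and Qs = 4·9 - 9 = 27.
Quantity traded falls to 3. At Q = 3 the demand price is (21 - 3)/2 = 9 and the supply price is (9 + 3)/4 = 3.
Deadweight loss = ½ · (9 - 3) · (11 - 3) = ½ · 6 · 8 = 24.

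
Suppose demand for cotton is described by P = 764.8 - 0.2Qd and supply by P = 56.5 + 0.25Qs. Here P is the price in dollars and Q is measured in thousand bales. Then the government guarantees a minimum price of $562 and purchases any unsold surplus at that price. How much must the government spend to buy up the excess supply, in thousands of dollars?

566496

Rearranging demand gives Qd = 3824 - 5P; rearranging supply gives Qs = 4P - 226. Equilibrium: 3824 - 5P = 4P - 226, so 4050 = 9P and P* = 450, Q* = 1574.
Because the floor (562) lies above the market-clearing price, it is binding.
At P = 562: Qd = 3824 - 5·562 = 1014 and Qs = 4·562 - 226 = 2022.
Surplus = Qs - Qd = 1008.
Government expenditure = surplus × support price = 1008 × 562 = 566496.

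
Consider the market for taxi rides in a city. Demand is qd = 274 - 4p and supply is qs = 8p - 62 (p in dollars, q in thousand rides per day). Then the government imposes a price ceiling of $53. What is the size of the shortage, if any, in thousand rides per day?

Equilibrium: 274 - 4p = 8p - 62, so 336 = 12p and p* = 28, q* = 162.
Since 53 is above p* = 28, the ceiling does not bind and the free-market outcome prevails.
Since the control does not bind, there is no shortage.

0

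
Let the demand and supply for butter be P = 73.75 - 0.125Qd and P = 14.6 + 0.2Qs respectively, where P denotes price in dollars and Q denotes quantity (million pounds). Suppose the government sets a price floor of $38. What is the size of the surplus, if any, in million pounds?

0

Rearranging demand gives Qd = 590 - 8P; rearranging supply gives Qs = 5P - 73. Without the control the market clears where 590 - 8P = 5P - 73, i.e. P* = 51 and Q* = 182.
The floor of 38 is below the equilibrium price 51, so it is not binding; the market clears at P* = 51, Q* = 182.
Since the control does not bind, there is no surplus.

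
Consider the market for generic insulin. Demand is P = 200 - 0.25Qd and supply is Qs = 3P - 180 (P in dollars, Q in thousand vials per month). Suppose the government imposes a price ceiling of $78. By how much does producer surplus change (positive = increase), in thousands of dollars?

Rearranging demand gives Qd = 800 - 4P. Without the control the market clears where 800 - 4P = 3P - 180, i.e. P* = 140 and Q* = 240.
The ceiling of 78 is below the equilibrium price 140, so it binds.
At P = 78: Qd = 800 - 4·78 = 488 and Qs = 3·78 - 180 = 54.
Producer surplus without the control is ½ · (140 - 60) · 240 = 9600.
With the ceiling, producers sell 54 units at 78, so PS = ½ · (78 - 60) · 54 = 486.
Change in producer surplus = 486 - 9600 = -9114.

-9114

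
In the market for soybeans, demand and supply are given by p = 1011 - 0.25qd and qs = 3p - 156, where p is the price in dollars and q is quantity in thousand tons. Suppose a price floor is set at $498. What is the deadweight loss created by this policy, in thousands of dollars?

Rearranging demand gives qd = 4044 - 4p. Setting quantity demanded equal to quantity supplied, 4044 - 4p = 3p - 156, gives p* = 600 and q* = 1644.
Since 498 is below p* = 600, the floor does not bind and the free-market outcome prevails.
Since the control does not bind, no trades are prevented and deadweight loss is zero.

0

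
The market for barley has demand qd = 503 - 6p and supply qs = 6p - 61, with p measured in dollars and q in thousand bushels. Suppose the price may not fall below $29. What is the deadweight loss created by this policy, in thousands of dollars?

Equilibrium: 503 - 6p = 6p - 61, so 564 = 12p and p* = 47, q* = 221.
Since 29 is below p* = 47, the floor does not bind and the free-market outcome prevails.
Since the control does not bind, no trades are prevented and deadweight loss is zero.

0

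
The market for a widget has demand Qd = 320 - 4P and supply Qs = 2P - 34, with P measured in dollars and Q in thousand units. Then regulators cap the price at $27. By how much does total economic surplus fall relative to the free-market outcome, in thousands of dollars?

Without the control the market clears where 320 - 4P = 2P - 34, i.e. P* = 59 and Q* = 84.
Since 27 < 59, the ceiling is binding.
At P = 27: Qd = 320 - 4·27 = 212 and Qs = 2·27 - 34 = 20.
Quantity traded falls to 20. At Q = 20 the demand price is (320 - 20)/4 = 75 and the supply price is (34 + 20)/2 = 27.
Deadweight loss = ½ · (75 - 27) · (84 - 20) = ½ · 48 · 64 = 1536.

1536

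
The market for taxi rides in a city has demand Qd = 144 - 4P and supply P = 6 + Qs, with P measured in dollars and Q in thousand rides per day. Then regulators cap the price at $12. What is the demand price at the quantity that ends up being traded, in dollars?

Rearranging supply gives Qs = P - 6. Setting quantity demanded equal to quantity supplied, 144 - 4P = P - 6, gives P* = 30 and Q* = 24.
Because the ceiling (12) lies below the market-clearing price, it is binding.
At P = 12: Qd = 144 - 4·12 = 96 and Qs = 12 - 6 = 6.
Only 6 units reach the market. On the demand curve, the marginal buyer's willingness to pay at Q = 6 is (144 - 6)/4 = 34.5.

34.5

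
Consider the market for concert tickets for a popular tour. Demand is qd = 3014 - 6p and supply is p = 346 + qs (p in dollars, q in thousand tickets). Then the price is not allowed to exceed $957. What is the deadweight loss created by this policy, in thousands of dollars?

Rearranging supply gives qs = p - 346. Without the control the market clears where 3014 - 6p = p - 346, i.e. p* = 480 and q* = 134.
Since 957 is above p* = 480, the ceiling does not bind and the free-market outcome prevails.
Since the control does not bind, no trades are prevented and deadweight loss is zero.

0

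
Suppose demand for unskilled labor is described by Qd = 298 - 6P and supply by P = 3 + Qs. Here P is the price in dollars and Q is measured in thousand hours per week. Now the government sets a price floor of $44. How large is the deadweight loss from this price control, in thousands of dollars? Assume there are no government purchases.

21

Rearranging supply gives Qs = P - 3. In a free market, 298 - 6P = P - 3 gives the equilibrium P* = 43, Q* = 40.
Since 44 > 43, the floor is binding.
At P = 44: Qd = 298 - 6·44 = 34 and Qs = 44 - 3 = 41.
Quantity traded falls to 34. At Q = 34 the demand price is (298 - 34)/6 = 44 and the supply price is 3 + 34 = 37.
Deadweight loss = ½ · (44 - 37) · (40 - 34) = ½ · 7 · 6 = 21.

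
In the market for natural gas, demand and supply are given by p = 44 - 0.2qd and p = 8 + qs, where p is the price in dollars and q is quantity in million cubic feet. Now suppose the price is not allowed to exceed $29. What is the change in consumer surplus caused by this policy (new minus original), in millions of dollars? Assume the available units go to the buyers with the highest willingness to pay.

180.9

Rearranging demand gives qd = 220 - 5p; rearranging supply gives qs = p - 8. Setting quantity demanded equal to quantity supplied, 220 - 5p = p - 8, gives p* = 38 and q* = 30.
The ceiling of 29 is below the equilibrium price 38, so it binds.
At p = 29: qd = 220 - 5·29 = 75 and qs = 29 - 8 = 21.
Consumer surplus without the control is ½ · (44 - 38) · 30 = 90.
With the ceiling, 21 units are sold at 29 (assume they go to the highest-value buyers). The demand price at q = 21 is 39.8, so CS = ½ · [(44 - 29) + (39.8 - 29)] · 21 = 270.9.
Change in consumer surplus = 270.9 - 90 = 180.9.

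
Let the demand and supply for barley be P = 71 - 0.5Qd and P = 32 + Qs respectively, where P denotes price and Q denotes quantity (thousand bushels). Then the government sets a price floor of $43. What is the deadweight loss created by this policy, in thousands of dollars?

0

Rearranging demand gives Qd = 142 - 2P; rearranging supply gives Qs = P - 32. Equilibrium: 142 - 2P = P - 32, so 174 = 3P and P* = 58, Q* = 26.
Since 43 is below P* = 58, the floor does not bind and the free-market outcome prevails.
Since the control does not bind, no trades are prevented and deadweight loss is zero.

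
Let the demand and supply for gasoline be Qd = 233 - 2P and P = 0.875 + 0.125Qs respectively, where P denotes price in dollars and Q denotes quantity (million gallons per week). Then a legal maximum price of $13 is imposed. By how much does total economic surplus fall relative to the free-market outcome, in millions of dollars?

Rearranging supply gives Qs = 8P - 7. In a free market, 233 - 2P = 8P - 7 gives the equilibrium P* = 24, Q* = 185.
The ceiling of 13 is below the equilibrium price 24, so it binds.
At P = 13: Qd = 233 - 2·13 = 207 and Qs = 8·13 - 7 = 97.
Quantity traded falls to 97. At Q = 97 the demand price is (233 - 97)/2 = 68 and the supply price is (7 + 97)/8 = 13.
Deadweight loss = ½ · (68 - 13) · (185 - 97) = ½ · 55 · 88 = 2420.

2420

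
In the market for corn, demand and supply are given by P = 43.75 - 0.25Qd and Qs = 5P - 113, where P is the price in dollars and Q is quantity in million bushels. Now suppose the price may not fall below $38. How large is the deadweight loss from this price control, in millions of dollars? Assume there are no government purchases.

Rearranging demand gives Qd = 175 - 4P. Without the control the market clears where 175 - 4P = 5P - 113, i.e. P* = 32 and Q* = 47.
Because the floor (38) lies above the market-clearing price, it is binding.
At P = 38: Qd = 175 - 4·38 = 23 and Qs = 5·38 - 113 = 77.
Quantity traded falls to 23. At Q = 23 the demand price is (175 - 23)/4 = 38 and the supply price is (113 + 23)/5 = 27.2.
Deadweight loss = ½ · (38 - 27.2) · (47 - 23) = ½ · 10.8 · 24 = 129.6.

129.6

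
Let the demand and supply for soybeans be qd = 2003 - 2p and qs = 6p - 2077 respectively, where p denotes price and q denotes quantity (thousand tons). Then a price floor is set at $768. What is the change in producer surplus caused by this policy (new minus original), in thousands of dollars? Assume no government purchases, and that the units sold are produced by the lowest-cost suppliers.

98298

Setting quantity demanded equal to quantity supplied, 2003 - 2p = 6p - 2077, gives p* = 510 and q* = 983.
The floor of 768 is above the equilibrium price 510, so it binds.
At p = 768: qd = 2003 - 2·768 = 467 and qs = 6·768 - 2077 = 2531.
Producer surplus without the control is ½ · (510 - 2077/6) · 983 = 966289/12.
With the floor, 467 units are sold at 768. The supply price at q = 467 is 424, so PS = ½ · [(768 - 2077/6) + (768 - 424)] · 467 = 2145865/12.
Change in producer surplus = 2145865/12 - 966289/12 = 98298.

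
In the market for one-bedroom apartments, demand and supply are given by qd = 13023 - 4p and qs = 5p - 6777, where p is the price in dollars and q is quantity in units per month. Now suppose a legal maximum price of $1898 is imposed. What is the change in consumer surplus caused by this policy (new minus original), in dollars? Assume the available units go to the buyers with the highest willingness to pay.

534313.5

Setting quantity demanded equal to quantity supplied, 13023 - 4p = 5p - 6777, gives p* = 2200 and q* = 4223.
Because the ceiling (1898) lies below the market-clearing price, it is binding.
At p = 1898: qd = 13023 - 4·1898 = 5431 and qs = 5·1898 - 6777 = 2713.
Consumer surplus without the control is ½ · (3255.75 - 2200) · 4223 = 2229216.125.
With the ceiling, 2713 units are sold at 1898 (assume they go to the highest-value buyers). The demand price at q = 2713 is 2577.5, so CS = ½ · [(3255.75 - 1898) + (2577.5 - 1898)] · 2713 = 2763529.625.
Change in consumer surplus = 2763529.625 - 2229216.125 = 534313.5.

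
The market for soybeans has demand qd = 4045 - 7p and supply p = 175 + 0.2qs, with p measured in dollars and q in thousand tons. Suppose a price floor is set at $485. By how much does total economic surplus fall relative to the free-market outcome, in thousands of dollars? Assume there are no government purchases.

47250

Rearranging supply gives qs = 5p - 875. Equilibrium: 4045 - 7p = 5p - 875, so 4920 = 12p and p* = 410, q* = 1175.
The floor of 485 is above the equilibrium price 410, so it binds.
At p = 485: qd = 4045 - 7·485 = 650 and qs = 5·485 - 875 = 1550.
Quantity traded falls to 650. At q = 650 the demand price is (4045 - 650)/7 = 485 and the supply price is (875 + 650)/5 = 305.
Deadweight loss = ½ · (485 - 305) · (1175 - 650) = ½ · 180 · 525 = 47250.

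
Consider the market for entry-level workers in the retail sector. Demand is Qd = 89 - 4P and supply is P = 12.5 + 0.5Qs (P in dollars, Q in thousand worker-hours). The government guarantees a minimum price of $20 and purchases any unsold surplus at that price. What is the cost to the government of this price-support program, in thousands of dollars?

Rearranging supply gives Qs = 2P - 25. Without the control the market clears where 89 - 4P = 2P - 25, i.e. P* = 19 and Q* = 13.
The floor of 20 is above the equilibrium price 19, so it binds.
At P = 20: Qd = 89 - 4·20 = 9 and Qs = 2·20 - 25 = 15.
Surplus = Qs - Qd = 6.
Government expenditure = surplus × support price = 6 × 20 = 120.

120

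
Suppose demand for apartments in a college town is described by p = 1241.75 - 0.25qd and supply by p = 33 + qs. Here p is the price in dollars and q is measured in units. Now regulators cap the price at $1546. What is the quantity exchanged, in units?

Rearranging demand gives qd = 4967 - 4p; rearranging supply gives qs = p - 33. Setting quantity demanded equal to quantity supplied, 4967 - 4p = p - 33, gives p* = 1000 and q* = 967.
The ceiling of 1546 is above the equilibrium price 1000, so it is not binding; the market clears at p* = 1000, q* = 967.

967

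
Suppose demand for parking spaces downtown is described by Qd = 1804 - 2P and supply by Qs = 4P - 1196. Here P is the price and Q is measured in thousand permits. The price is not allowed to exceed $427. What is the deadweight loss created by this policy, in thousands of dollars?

Setting quantity demanded equal to quantity supplied, 1804 - 2P = 4P - 1196, gives P* = 500 and Q* = 804.
The ceiling of 427 is below the equilibrium price 500, so it binds.
At P = 427: Qd = 1804 - 2·427 = 950 and Qs = 4·427 - 1196 = 512.
Quantity traded falls to 512. At Q = 512 the demand price is (1804 - 512)/2 = 646 and the supply price is (1196 + 512)/4 = 427.
Deadweight loss = ½ · (646 - 427) · (804 - 512) = ½ · 219 · 292 = 31974.

31974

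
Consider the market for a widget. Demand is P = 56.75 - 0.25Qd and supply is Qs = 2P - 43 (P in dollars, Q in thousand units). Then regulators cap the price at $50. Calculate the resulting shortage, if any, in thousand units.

0

Rearranging demand gives Qd = 227 - 4P. Equilibrium: 227 - 4P = 2P - 43, so 270 = 6P and P* = 45, Q* = 47.
Since 50 is above P* = 45, the ceiling does not bind and the free-market outcome prevails.
Since the control does not bind, there is no shortage.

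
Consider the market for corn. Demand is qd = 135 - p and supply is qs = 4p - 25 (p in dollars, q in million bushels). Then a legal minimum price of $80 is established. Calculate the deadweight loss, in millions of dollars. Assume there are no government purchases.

Equilibrium: 135 - p = 4p - 25, so 160 = 5p and p* = 32, q* = 103.
Because the floor (80) lies above the market-clearing price, it is binding.
At p = 80: qd = 135 - 80 = 55 and qs = 4·80 - 25 = 295.
Quantity traded falls to 55. At q = 55 the demand price is 135 - 55 = 80 and the supply price is (25 + 55)/4 = 20.
Deadweight loss = ½ · (80 - 20) · (103 - 55) = ½ · 60 · 48 = 1440.

1440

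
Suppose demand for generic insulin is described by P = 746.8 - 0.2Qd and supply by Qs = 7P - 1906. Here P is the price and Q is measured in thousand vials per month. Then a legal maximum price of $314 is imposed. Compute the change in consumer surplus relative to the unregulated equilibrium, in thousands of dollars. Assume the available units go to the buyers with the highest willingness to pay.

Rearranging demand gives Qd = 3734 - 5P. Equilibrium: 3734 - 5P = 7P - 1906, so 5640 = 12P and P* = 470, Q* = 1384.
Since 314 < 470, the ceiling is binding.
At P = 314: Qd = 3734 - 5·314 = 2164 and Qs = 7·314 - 1906 = 292.
Consumer surplus without the control is ½ · (746.8 - 470) · 1384 = 191545.6.
With the ceiling, 292 units are sold at 314 (assume they go to the highest-value buyers). The demand price at Q = 292 is 688.4, so CS = ½ · [(746.8 - 314) + (688.4 - 314)] · 292 = 117851.2.
Change in consumer surplus = 117851.2 - 191545.6 = -73694.4.

-73694.4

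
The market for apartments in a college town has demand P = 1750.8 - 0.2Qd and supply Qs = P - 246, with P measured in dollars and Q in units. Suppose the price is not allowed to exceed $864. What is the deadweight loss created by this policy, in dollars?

Rearranging demand gives Qd = 8754 - 5P. Equilibrium: 8754 - 5P = P - 246, so 9000 = 6P and P* = 1500, Q* = 1254.
The ceiling of 864 is below the equilibrium price 1500, so it binds.
At P = 864: Qd = 8754 - 5·864 = 4434 and Qs = 864 - 246 = 618.
Quantity traded falls to 618. At Q = 618 the demand price is (8754 - 618)/5 = 1627.2 and the supply price is 246 + 618 = 864.
Deadweight loss = ½ · (1627.2 - 864) · (1254 - 618) = ½ · 763.2 · 636 = 242697.6.

242697.6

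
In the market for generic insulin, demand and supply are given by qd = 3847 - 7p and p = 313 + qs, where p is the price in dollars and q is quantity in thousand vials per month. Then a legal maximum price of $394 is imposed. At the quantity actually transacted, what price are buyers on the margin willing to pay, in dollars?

538

Rearranging supply gives qs = p - 313. In a free market, 3847 - 7p = p - 313 gives the equilibrium p* = 520, q* = 207.
The ceiling of 394 is below the equilibrium price 520, so it binds.
At p = 394: qd = 3847 - 7·394 = 1089 and qs = 394 - 313 = 81.
Only 81 units reach the market. On the demand curve, the marginal buyer's willingness to pay at q = 81 is (3847 - 81)/7 = 538.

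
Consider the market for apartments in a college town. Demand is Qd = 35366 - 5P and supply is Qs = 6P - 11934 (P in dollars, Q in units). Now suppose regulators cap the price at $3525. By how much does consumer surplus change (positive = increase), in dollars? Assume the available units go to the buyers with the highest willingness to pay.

4980150

In a free market, 35366 - 5P = 6P - 11934 gives the equilibrium P* = 4300, Q* = 13866.
Since 3525 < 4300, the ceiling is binding.
At P = 3525: Qd = 35366 - 5·3525 = 17741 and Qs = 6·3525 - 11934 = 9216.
Consumer surplus without the control is ½ · (7073.2 - 4300) · 13866 = 19226595.6.
With the ceiling, 9216 units are sold at 3525 (assume they go to the highest-value buyers). The demand price at Q = 9216 is 5230, so CS = ½ · [(7073.2 - 3525) + (5230 - 3525)] · 9216 = 24206745.6.
Change in consumer surplus = 24206745.6 - 19226595.6 = 4980150.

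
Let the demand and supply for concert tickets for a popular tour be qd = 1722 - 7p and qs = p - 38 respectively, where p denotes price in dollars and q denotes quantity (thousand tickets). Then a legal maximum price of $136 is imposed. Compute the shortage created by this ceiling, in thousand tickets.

672

Setting quantity demanded equal to quantity supplied, 1722 - 7p = p - 38, gives p* = 220 and q* = 182.
The ceiling of 136 is below the equilibrium price 220, so it binds.
At p = 136: qd = 1722 - 7·136 = 770 and qs = 136 - 38 = 98.
Shortage = qd - qs = 770 - 98 = 672.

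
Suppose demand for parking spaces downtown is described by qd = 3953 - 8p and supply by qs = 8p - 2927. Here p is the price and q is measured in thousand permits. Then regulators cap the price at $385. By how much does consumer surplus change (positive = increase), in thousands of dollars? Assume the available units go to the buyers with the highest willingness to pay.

-1215

Without the control the market clears where 3953 - 8p = 8p - 2927, i.e. p* = 430 and q* = 513.
Because the ceiling (385) lies below the market-clearing price, it is binding.
At p = 385: qd = 3953 - 8·385 = 873 and qs = 8·385 - 2927 = 153.
Consumer surplus without the control is ½ · (494.125 - 430) · 513 = 16448.0625.
With the ceiling, 153 units are sold at 385 (assume they go to the highest-value buyers). The demand price at q = 153 is 475, so CS = ½ · [(494.125 - 385) + (475 - 385)] · 153 = 15233.0625.
Change in consumer surplus = 15233.0625 - 16448.0625 = -1215.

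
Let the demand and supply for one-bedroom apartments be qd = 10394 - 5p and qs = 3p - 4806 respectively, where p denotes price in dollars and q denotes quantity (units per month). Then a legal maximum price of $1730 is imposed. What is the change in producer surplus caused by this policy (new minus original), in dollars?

-108630

Setting quantity demanded equal to quantity supplied, 10394 - 5p = 3p - 4806, gives p* = 1900 and q* = 894.
Because the ceiling (1730) lies below the market-clearing price, it is binding.
At p = 1730: qd = 10394 - 5·1730 = 1744 and qs = 3·1730 - 4806 = 384.
Producer surplus without the control is ½ · (1900 - 1602) · 894 = 133206.
With the ceiling, producers sell 384 units at 1730, so PS = ½ · (1730 - 1602) · 384 = 24576.
Change in producer surplus = 24576 - 133206 = -108630.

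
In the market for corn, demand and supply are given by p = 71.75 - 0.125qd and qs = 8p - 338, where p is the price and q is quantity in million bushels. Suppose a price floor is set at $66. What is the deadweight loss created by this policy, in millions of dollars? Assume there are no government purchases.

648

Rearranging demand gives qd = 574 - 8p. In a free market, 574 - 8p = 8p - 338 gives the equilibrium p* = 57, q* = 118.
The floor of 66 is above the equilibrium price 57, so it binds.
At p = 66: qd = 574 - 8·66 = 46 and qs = 8·66 - 338 = 190.
Quantity traded falls to 46. At q = 46 the demand price is (574 - 46)/8 = 66 and the supply price is (338 + 46)/8 = 48.
Deadweight loss = ½ · (66 - 48) · (118 - 46) = ½ · 18 · 72 = 648.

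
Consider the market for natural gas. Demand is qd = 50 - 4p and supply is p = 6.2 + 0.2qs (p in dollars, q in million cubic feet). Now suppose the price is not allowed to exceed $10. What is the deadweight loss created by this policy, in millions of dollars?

Rearranging supply gives qs = 5p - 31. Equilibrium: 50 - 4p = 5p - 31, so 81 = 9p and p* = 9, q* = 14.
The ceiling of 10 is above the equilibrium price 9, so it is not binding; the market clears at p* = 9, q* = 14.
Since the control does not bind, no trades are prevented and deadweight loss is zero.

0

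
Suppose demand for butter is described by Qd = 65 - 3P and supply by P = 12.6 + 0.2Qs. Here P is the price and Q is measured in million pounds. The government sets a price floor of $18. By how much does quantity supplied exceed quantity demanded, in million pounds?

16

Rearranging supply gives Qs = 5P - 63. In a free market, 65 - 3P = 5P - 63 gives the equilibrium P* = 16, Q* = 17.
Because the floor (18) lies above the market-clearing price, it is binding.
At P = 18: Qd = 65 - 3·18 = 11 and Qs = 5·18 - 63 = 27.
Surplus = Qs - Qd = 27 - 11 = 16.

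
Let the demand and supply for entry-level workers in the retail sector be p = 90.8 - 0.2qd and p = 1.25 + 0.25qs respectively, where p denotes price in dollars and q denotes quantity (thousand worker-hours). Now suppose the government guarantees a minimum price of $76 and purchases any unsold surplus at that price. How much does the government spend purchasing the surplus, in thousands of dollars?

Rearranging demand gives qd = 454 - 5p; rearranging supply gives qs = 4p - 5. In a free market, 454 - 5p = 4p - 5 gives the equilibrium p* = 51, q* = 199.
The floor of 76 is above the equilibrium price 51, so it binds.
At p = 76: qd = 454 - 5·76 = 74 and qs = 4·76 - 5 = 299.
Surplus = qs - qd = 225.
Government expenditure = surplus × support price = 225 × 76 = 17100.

17100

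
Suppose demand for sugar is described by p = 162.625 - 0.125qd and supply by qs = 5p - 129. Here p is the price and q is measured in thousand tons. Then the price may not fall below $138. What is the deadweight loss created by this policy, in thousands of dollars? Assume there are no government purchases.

8153.6

Rearranging demand gives qd = 1301 - 8p. In a free market, 1301 - 8p = 5p - 129 gives the equilibrium p* = 110, q* = 421.
Since 138 > 110, the floor is binding.
At p = 138: qd = 1301 - 8·138 = 197 and qs = 5·138 - 129 = 561.
Quantity traded falls to 197. At q = 197 the demand price is (1301 - 197)/8 = 138 and the supply price is (129 + 197)/5 = 65.2.
Deadweight loss = ½ · (138 - 65.2) · (421 - 197) = ½ · 72.8 · 224 = 8153.6.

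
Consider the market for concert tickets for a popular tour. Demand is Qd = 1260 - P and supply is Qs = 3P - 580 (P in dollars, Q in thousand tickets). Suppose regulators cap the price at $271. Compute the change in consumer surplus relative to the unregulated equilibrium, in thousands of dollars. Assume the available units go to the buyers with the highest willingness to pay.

-116707.5

Equilibrium: 1260 - P = 3P - 580, so 1840 = 4P and P* = 460, Q* = 800.
The ceiling of 271 is below the equilibrium price 460, so it binds.
At P = 271: Qd = 1260 - 271 = 989 and Qs = 3·271 - 580 = 233.
Consumer surplus without the control is ½ · (1260 - 460) · 800 = 320000.
With the ceiling, 233 units are sold at 271 (assume they go to the highest-value buyers). The demand price at Q = 233 is 1027, so CS = ½ · [(1260 - 271) + (1027 - 271)] · 233 = 203292.5.
Change in consumer surplus = 203292.5 - 320000 = -116707.5.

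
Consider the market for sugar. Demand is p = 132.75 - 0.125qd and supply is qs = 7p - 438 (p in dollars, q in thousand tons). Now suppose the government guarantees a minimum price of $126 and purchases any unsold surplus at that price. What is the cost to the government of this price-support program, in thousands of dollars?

49140

Rearranging demand gives qd = 1062 - 8p. Equilibrium: 1062 - 8p = 7p - 438, so 1500 = 15p and p* = 100, q* = 262.
Because the floor (126) lies above the market-clearing price, it is binding.
At p = 126: qd = 1062 - 8·126 = 54 and qs = 7·126 - 438 = 444.
Surplus = qs - qd = 390.
Government expenditure = surplus × support price = 390 × 126 = 49140.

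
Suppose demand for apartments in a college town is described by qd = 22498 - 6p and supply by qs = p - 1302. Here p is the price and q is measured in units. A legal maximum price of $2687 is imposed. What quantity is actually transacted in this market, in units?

1385

Without the control the market clears where 22498 - 6p = p - 1302, i.e. p* = 3400 and q* = 2098.
Since 2687 < 3400, the ceiling is binding.
At p = 2687: qd = 22498 - 6·2687 = 6376 and qs = 2687 - 1302 = 1385.
The quantity actually transacted is the short side, supply: 1385.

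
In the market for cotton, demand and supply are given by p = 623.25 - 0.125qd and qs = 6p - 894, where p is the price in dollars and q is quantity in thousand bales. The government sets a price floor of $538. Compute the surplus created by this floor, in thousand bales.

1652

Rearranging demand gives qd = 4986 - 8p. Without the control the market clears where 4986 - 8p = 6p - 894, i.e. p* = 420 and q* = 1626.
Because the floor (538) lies above the market-clearing price, it is binding.
At p = 538: qd = 4986 - 8·538 = 682 and qs = 6·538 - 894 = 2334.
Surplus = qs - qd = 2334 - 682 = 1652.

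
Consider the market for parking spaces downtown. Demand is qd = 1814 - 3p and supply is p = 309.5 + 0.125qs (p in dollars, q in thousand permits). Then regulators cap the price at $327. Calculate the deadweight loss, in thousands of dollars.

58212

Rearranging supply gives qs = 8p - 2476. In a free market, 1814 - 3p = 8p - 2476 gives the equilibrium p* = 390, q* = 644.
Because the ceiling (327) lies below the market-clearing price, it is binding.
At p = 327: qd = 1814 - 3·327 = 833 and qs = 8·327 - 2476 = 140.
Quantity traded falls to 140. At q = 140 the demand price is (1814 - 140)/3 = 558 and the supply price is (2476 + 140)/8 = 327.
Deadweight loss = ½ · (558 - 327) · (644 - 140) = ½ · 231 · 504 = 58212.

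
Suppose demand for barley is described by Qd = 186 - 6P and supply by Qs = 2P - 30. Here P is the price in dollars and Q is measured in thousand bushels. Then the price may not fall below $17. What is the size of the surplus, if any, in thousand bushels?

0

Setting quantity demanded equal to quantity supplied, 186 - 6P = 2P - 30, gives P* = 27 and Q* = 24.
Since 17 is below P* = 27, the floor does not bind and the free-market outcome prevails.
Since the control does not bind, there is no surplus.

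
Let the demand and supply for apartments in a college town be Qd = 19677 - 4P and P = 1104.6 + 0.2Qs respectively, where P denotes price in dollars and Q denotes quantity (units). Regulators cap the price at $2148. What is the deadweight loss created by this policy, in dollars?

2391210

Rearranging supply gives Qs = 5P - 5523. Without the control the market clears where 19677 - 4P = 5P - 5523, i.e. P* = 2800 and Q* = 8477.
The ceiling of 2148 is below the equilibrium price 2800, so it binds.
At P = 2148: Qd = 19677 - 4·2148 = 11085 and Qs = 5·2148 - 5523 = 5217.
Quantity traded falls to 5217. At Q = 5217 the demand price is (19677 - 5217)/4 = 3615 and the supply price is (5523 + 5217)/5 = 2148.
Deadweight loss = ½ · (3615 - 2148) · (8477 - 5217) = ½ · 1467 · 3260 = 2391210.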